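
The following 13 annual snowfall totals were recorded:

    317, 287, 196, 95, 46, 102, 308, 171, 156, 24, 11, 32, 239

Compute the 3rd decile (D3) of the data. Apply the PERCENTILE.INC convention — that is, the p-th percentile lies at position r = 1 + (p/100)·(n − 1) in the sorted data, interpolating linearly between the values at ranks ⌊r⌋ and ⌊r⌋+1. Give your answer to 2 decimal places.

Sorted: 11, 24, 32, 46, 95, 102, 156, 171, 196, 239, 287, 308, 317.
n = 13.
r = 1 + (30/100)·(13 − 1) = 1 + 3.6 = 4.6.
Rank 4 is 46 and rank 5 is 95.
Interpolate: 46 + 0.6·(95 − 46) = 46 + 0.6·49 = 75.4.

75.40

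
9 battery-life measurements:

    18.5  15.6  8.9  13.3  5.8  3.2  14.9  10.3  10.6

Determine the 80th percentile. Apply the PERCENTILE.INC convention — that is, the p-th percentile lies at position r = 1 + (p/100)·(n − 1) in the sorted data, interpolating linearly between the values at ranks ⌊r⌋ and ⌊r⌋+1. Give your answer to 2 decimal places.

15.18

Sorted: 3.2, 5.8, 8.9, 10.3, 10.6, 13.3, 14.9, 15.6, 18.5.
n = 9.
r = 1 + (80/100)·(9 − 1) = 1 + 6.4 = 7.4.
Rank 7 is 14.9 and rank 8 is 15.6.
Interpolate: 14.9 + 0.4·(15.6 − 14.9) = 14.9 + 0.4·0.7 = 15.18.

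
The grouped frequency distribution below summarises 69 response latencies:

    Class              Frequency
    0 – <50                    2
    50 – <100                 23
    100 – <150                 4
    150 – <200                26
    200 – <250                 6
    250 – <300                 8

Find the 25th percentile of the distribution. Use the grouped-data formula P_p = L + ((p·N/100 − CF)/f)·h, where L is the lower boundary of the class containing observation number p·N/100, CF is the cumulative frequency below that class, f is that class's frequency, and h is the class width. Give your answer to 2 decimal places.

83.15

N = 69; target position k = 25/100 · 69 = 17.25.
Cumulative frequencies: 2, 25, 29, 55, 61, 69.
Observation 17.25 falls in the class 50 – <100.
L = 50, CF = 2, f = 23, h = 50.
P25 = 50 + ((17.25 − 2)/23)·50 = 50 + 33.1522 = 83.1522.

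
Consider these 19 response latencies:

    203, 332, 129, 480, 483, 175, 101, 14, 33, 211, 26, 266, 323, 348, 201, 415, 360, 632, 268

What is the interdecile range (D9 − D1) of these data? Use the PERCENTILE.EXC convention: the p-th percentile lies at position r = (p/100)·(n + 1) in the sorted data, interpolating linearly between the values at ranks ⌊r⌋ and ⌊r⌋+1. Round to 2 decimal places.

457.00

Sorted: 14, 26, 33, 101, 129, 175, 201, 203, 211, 266, 268, 323, 332, 348, 360, 415, 480, 483, 632.
n = 19.
P10: r = 2 (integer) → 26.
P90: r = 18 (integer) → 483.
Difference: 483 − 26 = 457.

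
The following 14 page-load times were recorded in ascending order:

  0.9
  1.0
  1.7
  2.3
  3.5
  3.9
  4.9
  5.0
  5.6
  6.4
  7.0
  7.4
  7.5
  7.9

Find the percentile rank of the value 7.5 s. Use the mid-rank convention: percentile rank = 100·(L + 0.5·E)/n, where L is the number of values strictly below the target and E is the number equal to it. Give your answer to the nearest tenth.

Count below 7.5: L = 12; count equal: E = 1; n = 14.
Percentile rank = 100·(12 + 0.5·1)/14 = 100·12.5/14 = 89.29.

89.3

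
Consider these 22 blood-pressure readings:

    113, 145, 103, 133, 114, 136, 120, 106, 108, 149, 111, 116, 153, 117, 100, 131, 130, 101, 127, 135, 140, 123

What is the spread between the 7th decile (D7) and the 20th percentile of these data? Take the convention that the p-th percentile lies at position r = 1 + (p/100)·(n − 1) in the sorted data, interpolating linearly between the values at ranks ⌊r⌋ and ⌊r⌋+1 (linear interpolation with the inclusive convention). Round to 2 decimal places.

23.80

Sorted: 100, 101, 103, 106, 108, 111, 113, 114, 116, 117, 120, 123, 127, 130, 131, 133, 135, 136, 140, 145, 149, 153.
n = 22.
P20: r = 5.2; ranks 5–6 are 108, 111; interpolating gives 108.6.
P70: r = 15.7; ranks 15–16 are 131, 133; interpolating gives 132.4.
Difference: 132.4 − 108.6 = 23.8.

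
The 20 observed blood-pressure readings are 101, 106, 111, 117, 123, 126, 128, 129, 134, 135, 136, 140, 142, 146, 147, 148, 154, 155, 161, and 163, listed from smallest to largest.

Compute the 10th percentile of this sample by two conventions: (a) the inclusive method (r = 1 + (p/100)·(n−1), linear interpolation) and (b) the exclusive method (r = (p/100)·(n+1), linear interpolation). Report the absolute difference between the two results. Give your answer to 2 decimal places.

4.00

n = 20.
(a) r = 2.9; between ranks 2 (106) and 3 (111): 110.5.
(b) r = 2.1; between ranks 2 (106) and 3 (111): 106.5.
|110.5 − 106.5| = 4.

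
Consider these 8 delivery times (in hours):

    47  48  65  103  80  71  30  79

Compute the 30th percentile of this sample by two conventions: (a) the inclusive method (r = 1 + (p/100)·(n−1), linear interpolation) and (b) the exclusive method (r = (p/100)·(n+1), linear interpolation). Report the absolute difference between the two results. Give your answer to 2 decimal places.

Sorted: 30, 47, 48, 65, 71, 79, 80, 103.
n = 8.
(a) r = 3.1; between ranks 3 (48) and 4 (65): 49.7.
(b) r = 2.7; between ranks 2 (47) and 3 (48): 47.7.
|49.7 − 47.7| = 2.

2.00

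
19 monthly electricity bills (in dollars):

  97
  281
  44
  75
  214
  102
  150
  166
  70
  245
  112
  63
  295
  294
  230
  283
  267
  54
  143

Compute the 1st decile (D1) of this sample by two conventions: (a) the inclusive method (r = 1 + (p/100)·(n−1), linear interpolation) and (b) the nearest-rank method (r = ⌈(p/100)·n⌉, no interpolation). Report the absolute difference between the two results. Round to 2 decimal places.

7.20

Sorted: 44, 54, 63, 70, 75, 97, 102, 112, 143, 150, 166, 214, 230, 245, 267, 281, 283, 294, 295.
n = 19.
(a) r = 2.8; between ranks 2 (54) and 3 (63): 61.2.
(b) the nearest-rank method: rank 2 → 54.
|61.2 − 54| = 7.2.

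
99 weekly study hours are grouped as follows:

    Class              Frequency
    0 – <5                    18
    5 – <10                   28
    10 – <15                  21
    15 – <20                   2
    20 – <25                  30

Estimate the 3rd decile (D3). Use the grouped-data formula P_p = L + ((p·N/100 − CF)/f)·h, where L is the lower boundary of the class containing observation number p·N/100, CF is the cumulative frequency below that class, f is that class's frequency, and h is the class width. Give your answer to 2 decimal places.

7.09

N = 99; target position k = 30/100 · 99 = 29.7.
Cumulative frequencies: 18, 46, 67, 69, 99.
Observation 29.7 falls in the class 5 – <10.
L = 5, CF = 18, f = 28, h = 5.
P30 = 5 + ((29.7 − 18)/28)·5 = 5 + 2.08929 = 7.08929.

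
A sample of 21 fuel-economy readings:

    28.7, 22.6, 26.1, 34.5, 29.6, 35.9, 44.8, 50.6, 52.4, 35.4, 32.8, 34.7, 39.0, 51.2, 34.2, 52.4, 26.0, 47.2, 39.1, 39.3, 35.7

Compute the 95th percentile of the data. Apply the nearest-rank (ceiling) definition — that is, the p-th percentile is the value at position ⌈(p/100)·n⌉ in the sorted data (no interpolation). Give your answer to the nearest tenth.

52.4

Sorted: 22.6, 26.0, 26.1, 28.7, 29.6, 32.8, 34.2, 34.5, 34.7, 35.4, 35.7, 35.9, 39.0, 39.1, 39.3, 44.8, 47.2, 50.6, 51.2, 52.4, 52.4.
n = 21.
Position = ⌈95/100 · 21⌉ = ⌈19.95⌉ = 20.
The value at rank 20 is 52.4.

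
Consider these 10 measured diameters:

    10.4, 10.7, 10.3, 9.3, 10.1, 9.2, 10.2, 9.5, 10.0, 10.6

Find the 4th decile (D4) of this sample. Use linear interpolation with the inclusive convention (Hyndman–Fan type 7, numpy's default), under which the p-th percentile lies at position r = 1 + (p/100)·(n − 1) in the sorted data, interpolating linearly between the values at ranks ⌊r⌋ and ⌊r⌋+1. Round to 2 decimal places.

Sorted: 9.2, 9.3, 9.5, 10.0, 10.1, 10.2, 10.3, 10.4, 10.6, 10.7.
n = 10.
r = 1 + (40/100)·(10 − 1) = 1 + 3.6 = 4.6.
Rank 4 is 10.0 and rank 5 is 10.1.
Interpolate: 10.0 + 0.6·(10.1 − 10.0) = 10.0 + 0.6·0.1 = 10.06.

10.06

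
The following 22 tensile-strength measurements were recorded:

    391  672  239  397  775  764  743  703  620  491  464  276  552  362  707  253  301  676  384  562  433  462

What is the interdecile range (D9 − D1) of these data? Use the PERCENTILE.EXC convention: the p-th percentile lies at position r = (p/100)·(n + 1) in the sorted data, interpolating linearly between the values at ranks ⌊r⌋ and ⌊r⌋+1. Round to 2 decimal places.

497.80

Sorted: 239, 253, 276, 301, 362, 384, 391, 397, 433, 462, 464, 491, 552, 562, 620, 672, 676, 703, 707, 743, 764, 775.
n = 22.
P10: r = 2.3; ranks 2–3 are 253, 276; interpolating gives 259.9.
P90: r = 20.7; ranks 20–21 are 743, 764; interpolating gives 757.7.
Difference: 757.7 − 259.9 = 497.8.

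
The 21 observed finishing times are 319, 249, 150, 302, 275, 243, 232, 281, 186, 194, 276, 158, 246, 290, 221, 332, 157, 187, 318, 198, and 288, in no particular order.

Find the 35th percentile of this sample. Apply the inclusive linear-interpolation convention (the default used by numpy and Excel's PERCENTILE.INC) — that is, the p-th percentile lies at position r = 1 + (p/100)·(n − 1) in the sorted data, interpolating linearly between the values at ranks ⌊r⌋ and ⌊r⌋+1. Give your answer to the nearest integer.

221

Sorted: 150, 157, 158, 186, 187, 194, 198, 221, 232, 243, 246, 249, 275, 276, 281, 288, 290, 302, 318, 319, 332.
n = 21.
r = 1 + (35/100)·(21 − 1) = 1 + 7 = 8.
r is an integer, so P35 is the value at rank 8: 221.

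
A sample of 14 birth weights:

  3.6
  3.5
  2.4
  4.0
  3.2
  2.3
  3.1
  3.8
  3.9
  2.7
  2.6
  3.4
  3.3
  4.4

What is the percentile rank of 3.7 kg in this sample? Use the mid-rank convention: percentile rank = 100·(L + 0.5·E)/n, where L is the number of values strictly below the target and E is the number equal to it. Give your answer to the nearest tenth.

Sorted: 2.3, 2.4, 2.6, 2.7, 3.1, 3.2, 3.3, 3.4, 3.5, 3.6, 3.8, 3.9, 4.0, 4.4.
Count below 3.7: L = 10; count equal: E = 0; n = 14.
Percentile rank = 100·(10 + 0.5·0)/14 = 100·10/14 = 71.43.

71.4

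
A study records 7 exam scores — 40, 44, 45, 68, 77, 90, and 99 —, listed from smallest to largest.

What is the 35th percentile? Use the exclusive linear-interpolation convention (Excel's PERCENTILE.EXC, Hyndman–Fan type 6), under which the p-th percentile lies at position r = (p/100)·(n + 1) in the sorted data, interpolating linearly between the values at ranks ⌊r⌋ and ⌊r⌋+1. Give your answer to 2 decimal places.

n = 7.
r = (35/100)·(7 + 1) = 2.8.
Rank 2 is 44 and rank 3 is 45.
Interpolate: 44 + 0.8·(45 − 44) = 44 + 0.8·1 = 44.8.

44.80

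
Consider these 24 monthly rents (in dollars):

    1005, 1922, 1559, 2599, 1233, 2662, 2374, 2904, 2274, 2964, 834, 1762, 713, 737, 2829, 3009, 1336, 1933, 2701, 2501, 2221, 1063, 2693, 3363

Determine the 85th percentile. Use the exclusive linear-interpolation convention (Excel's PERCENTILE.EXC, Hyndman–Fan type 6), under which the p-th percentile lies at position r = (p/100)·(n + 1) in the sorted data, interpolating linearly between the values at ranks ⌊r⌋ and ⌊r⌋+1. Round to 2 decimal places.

2919.00

Sorted: 713, 737, 834, 1005, 1063, 1233, 1336, 1559, 1762, 1922, 1933, 2221, 2274, 2374, 2501, 2599, 2662, 2693, 2701, 2829, 2904, 2964, 3009, 3363.
n = 24.
r = (85/100)·(24 + 1) = 21.25.
Rank 21 is 2904 and rank 22 is 2964.
Interpolate: 2904 + 0.25·(2964 − 2904) = 2904 + 0.25·60 = 2919.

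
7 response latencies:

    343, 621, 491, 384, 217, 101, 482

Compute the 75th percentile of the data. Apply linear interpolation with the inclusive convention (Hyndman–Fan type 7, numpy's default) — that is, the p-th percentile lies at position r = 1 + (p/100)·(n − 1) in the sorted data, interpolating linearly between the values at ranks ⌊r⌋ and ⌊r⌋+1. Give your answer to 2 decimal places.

486.50

Sorted: 101, 217, 343, 384, 482, 491, 621.
n = 7.
r = 1 + (75/100)·(7 − 1) = 1 + 4.5 = 5.5.
Rank 5 is 482 and rank 6 is 491.
Interpolate: 482 + 0.5·(491 − 482) = 482 + 0.5·9 = 486.5.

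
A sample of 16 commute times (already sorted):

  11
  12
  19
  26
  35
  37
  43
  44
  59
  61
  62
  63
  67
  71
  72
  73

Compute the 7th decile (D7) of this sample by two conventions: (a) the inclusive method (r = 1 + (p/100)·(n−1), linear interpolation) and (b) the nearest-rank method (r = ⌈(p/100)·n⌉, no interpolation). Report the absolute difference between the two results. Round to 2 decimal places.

0.50

n = 16.
(a) r = 11.5; between ranks 11 (62) and 12 (63): 62.5.
(b) the nearest-rank method: rank 12 → 63.
|62.5 − 63| = 0.5.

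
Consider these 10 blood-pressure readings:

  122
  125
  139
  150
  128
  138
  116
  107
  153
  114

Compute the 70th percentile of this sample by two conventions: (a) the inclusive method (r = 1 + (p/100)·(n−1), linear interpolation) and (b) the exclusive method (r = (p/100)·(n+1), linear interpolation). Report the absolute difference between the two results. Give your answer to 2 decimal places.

Sorted: 107, 114, 116, 122, 125, 128, 138, 139, 150, 153.
n = 10.
(a) r = 7.3; between ranks 7 (138) and 8 (139): 138.3.
(b) r = 7.7; between ranks 7 (138) and 8 (139): 138.7.
|138.3 − 138.7| = 0.4.

0.40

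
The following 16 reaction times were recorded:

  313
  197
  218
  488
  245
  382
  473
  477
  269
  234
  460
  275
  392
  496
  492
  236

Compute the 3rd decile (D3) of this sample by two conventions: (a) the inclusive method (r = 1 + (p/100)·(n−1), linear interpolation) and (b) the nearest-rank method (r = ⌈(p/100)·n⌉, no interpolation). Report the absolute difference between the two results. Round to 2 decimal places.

Sorted: 197, 218, 234, 236, 245, 269, 275, 313, 382, 392, 460, 473, 477, 488, 492, 496.
n = 16.
(a) r = 5.5; between ranks 5 (245) and 6 (269): 257.
(b) the nearest-rank method: rank 5 → 245.
|257 − 245| = 12.

12.00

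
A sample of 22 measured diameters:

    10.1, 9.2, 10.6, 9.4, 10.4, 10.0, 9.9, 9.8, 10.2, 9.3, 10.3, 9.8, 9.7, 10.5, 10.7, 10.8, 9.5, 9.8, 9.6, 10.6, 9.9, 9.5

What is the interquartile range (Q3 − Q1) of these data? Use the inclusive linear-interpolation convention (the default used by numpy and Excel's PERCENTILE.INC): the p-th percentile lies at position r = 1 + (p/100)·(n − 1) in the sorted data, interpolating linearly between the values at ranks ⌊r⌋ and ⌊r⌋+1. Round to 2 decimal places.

0.75

Sorted: 9.2, 9.3, 9.4, 9.5, 9.5, 9.6, 9.7, 9.8, 9.8, 9.8, 9.9, 9.9, 10.0, 10.1, 10.2, 10.3, 10.4, 10.5, 10.6, 10.6, 10.7, 10.8.
n = 22.
P25: r = 6.25; ranks 6–7 are 9.6, 9.7; interpolating gives 9.625.
P75: r = 16.75; ranks 16–17 are 10.3, 10.4; interpolating gives 10.375.
Difference: 10.375 − 9.625 = 0.75.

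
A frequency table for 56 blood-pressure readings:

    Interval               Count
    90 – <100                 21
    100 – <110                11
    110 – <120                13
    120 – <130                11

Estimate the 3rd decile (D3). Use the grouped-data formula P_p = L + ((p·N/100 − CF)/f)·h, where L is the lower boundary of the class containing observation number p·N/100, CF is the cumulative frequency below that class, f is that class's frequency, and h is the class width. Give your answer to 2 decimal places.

98.00

N = 56; target position k = 30/100 · 56 = 16.8.
Cumulative frequencies: 21, 32, 45, 56.
Observation 16.8 falls in the class 90 – <100.
L = 90, CF = 0, f = 21, h = 10.
P30 = 90 + ((16.8 − 0)/21)·10 = 90 + 8 = 98.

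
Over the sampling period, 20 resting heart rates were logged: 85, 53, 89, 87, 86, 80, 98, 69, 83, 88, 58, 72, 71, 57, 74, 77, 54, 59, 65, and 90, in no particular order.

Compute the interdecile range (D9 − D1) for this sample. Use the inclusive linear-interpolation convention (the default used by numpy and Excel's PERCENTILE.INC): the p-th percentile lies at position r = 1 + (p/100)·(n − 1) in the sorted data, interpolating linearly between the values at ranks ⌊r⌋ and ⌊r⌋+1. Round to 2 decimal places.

32.40

Sorted: 53, 54, 57, 58, 59, 65, 69, 71, 72, 74, 77, 80, 83, 85, 86, 87, 88, 89, 90, 98.
n = 20.
P10: r = 2.9; ranks 2–3 are 54, 57; interpolating gives 56.7.
P90: r = 18.1; ranks 18–19 are 89, 90; interpolating gives 89.1.
Difference: 89.1 − 56.7 = 32.4.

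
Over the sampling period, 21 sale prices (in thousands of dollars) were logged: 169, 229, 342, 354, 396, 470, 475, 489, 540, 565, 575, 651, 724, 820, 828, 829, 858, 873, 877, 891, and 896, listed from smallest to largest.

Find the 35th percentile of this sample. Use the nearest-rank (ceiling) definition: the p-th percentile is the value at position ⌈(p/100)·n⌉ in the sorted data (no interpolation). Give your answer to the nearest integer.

489

n = 21.
Position = ⌈35/100 · 21⌉ = ⌈7.35⌉ = 8.
The value at rank 8 is 489.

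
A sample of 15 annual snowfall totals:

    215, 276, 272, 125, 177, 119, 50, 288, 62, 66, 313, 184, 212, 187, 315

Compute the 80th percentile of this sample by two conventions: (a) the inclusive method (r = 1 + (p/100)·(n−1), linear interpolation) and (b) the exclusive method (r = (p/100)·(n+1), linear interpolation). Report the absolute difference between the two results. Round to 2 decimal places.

7.20

Sorted: 50, 62, 66, 119, 125, 177, 184, 187, 212, 215, 272, 276, 288, 313, 315.
n = 15.
(a) r = 12.2; between ranks 12 (276) and 13 (288): 278.4.
(b) r = 12.8; between ranks 12 (276) and 13 (288): 285.6.
|278.4 − 285.6| = 7.2.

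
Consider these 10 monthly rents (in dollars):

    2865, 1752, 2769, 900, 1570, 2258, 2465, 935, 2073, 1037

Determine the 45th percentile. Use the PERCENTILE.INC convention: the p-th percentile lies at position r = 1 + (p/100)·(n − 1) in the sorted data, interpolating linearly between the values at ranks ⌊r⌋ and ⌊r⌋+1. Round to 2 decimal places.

Sorted: 900, 935, 1037, 1570, 1752, 2073, 2258, 2465, 2769, 2865.
n = 10.
r = 1 + (45/100)·(10 − 1) = 1 + 4.05 = 5.05.
Rank 5 is 1752 and rank 6 is 2073.
Interpolate: 1752 + 0.05·(2073 − 1752) = 1752 + 0.05·321 = 1768.05.

1768.05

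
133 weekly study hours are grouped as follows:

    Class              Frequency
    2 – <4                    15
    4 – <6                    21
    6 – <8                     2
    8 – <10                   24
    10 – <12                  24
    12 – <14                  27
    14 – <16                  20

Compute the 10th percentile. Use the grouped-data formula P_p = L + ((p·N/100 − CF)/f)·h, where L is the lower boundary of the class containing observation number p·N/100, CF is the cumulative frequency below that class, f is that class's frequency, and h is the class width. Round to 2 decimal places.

N = 133; target position k = 10/100 · 133 = 13.3.
Cumulative frequencies: 15, 36, 38, 62, 86, 113, 133.
Observation 13.3 falls in the class 2 – <4.
L = 2, CF = 0, f = 15, h = 2.
P10 = 2 + ((13.3 − 0)/15)·2 = 2 + 1.77333 = 3.77333.

3.77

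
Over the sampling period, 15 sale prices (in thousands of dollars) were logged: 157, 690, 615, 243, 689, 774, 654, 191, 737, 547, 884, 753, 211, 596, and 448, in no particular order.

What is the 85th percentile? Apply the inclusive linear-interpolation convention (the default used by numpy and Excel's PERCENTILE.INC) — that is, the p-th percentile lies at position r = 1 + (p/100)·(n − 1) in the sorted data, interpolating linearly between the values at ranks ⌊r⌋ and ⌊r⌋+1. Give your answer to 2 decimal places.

Sorted: 157, 191, 211, 243, 448, 547, 596, 615, 654, 689, 690, 737, 753, 774, 884.
n = 15.
r = 1 + (85/100)·(15 − 1) = 1 + 11.9 = 12.9.
Rank 12 is 737 and rank 13 is 753.
Interpolate: 737 + 0.9·(753 − 737) = 737 + 0.9·16 = 751.4.

751.40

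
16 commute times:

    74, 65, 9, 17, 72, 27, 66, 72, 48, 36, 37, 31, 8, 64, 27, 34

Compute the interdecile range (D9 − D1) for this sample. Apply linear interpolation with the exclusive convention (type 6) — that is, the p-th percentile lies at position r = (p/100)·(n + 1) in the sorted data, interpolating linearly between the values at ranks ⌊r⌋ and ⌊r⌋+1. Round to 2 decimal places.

63.90

Sorted: 8, 9, 17, 27, 27, 31, 34, 36, 37, 48, 64, 65, 66, 72, 72, 74.
n = 16.
P10: r = 1.7; ranks 1–2 are 8, 9; interpolating gives 8.7.
P90: r = 15.3; ranks 15–16 are 72, 74; interpolating gives 72.6.
Difference: 72.6 − 8.7 = 63.9.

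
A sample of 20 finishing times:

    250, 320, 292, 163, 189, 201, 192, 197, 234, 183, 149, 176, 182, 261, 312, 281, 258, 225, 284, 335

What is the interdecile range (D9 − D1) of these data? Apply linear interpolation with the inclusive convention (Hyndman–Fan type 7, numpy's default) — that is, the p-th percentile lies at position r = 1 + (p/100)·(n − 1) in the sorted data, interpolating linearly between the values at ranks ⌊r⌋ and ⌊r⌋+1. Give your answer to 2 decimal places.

Sorted: 149, 163, 176, 182, 183, 189, 192, 197, 201, 225, 234, 250, 258, 261, 281, 284, 292, 312, 320, 335.
n = 20.
P10: r = 2.9; ranks 2–3 are 163, 176; interpolating gives 174.7.
P90: r = 18.1; ranks 18–19 are 312, 320; interpolating gives 312.8.
Difference: 312.8 − 174.7 = 138.1.

138.10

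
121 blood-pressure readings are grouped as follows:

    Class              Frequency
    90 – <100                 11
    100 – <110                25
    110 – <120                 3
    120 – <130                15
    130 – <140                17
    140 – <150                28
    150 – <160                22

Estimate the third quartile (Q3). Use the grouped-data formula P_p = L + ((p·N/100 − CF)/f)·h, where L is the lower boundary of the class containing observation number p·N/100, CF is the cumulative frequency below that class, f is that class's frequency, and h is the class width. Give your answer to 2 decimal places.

N = 121; target position k = 75/100 · 121 = 90.75.
Cumulative frequencies: 11, 36, 39, 54, 71, 99, 121.
Observation 90.75 falls in the class 140 – <150.
L = 140, CF = 71, f = 28, h = 10.
P75 = 140 + ((90.75 − 71)/28)·10 = 140 + 7.05357 = 147.054.

147.05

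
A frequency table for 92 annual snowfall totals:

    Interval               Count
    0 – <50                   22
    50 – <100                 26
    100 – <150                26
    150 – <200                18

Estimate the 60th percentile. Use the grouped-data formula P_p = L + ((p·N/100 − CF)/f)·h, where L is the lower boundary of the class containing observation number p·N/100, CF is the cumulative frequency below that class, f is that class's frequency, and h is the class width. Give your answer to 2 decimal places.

113.85

N = 92; target position k = 60/100 · 92 = 55.2.
Cumulative frequencies: 22, 48, 74, 92.
Observation 55.2 falls in the class 100 – <150.
L = 100, CF = 48, f = 26, h = 50.
P60 = 100 + ((55.2 − 48)/26)·50 = 100 + 13.8462 = 113.846.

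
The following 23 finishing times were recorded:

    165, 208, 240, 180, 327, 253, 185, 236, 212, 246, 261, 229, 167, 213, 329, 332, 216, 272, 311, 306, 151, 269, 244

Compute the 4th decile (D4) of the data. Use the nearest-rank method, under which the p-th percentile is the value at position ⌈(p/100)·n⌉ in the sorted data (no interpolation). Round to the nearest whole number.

Sorted: 151, 165, 167, 180, 185, 208, 212, 213, 216, 229, 236, 240, 244, 246, 253, 261, 269, 272, 306, 311, 327, 329, 332.
n = 23.
Position = ⌈40/100 · 23⌉ = ⌈9.2⌉ = 10.
The value at rank 10 is 229.

229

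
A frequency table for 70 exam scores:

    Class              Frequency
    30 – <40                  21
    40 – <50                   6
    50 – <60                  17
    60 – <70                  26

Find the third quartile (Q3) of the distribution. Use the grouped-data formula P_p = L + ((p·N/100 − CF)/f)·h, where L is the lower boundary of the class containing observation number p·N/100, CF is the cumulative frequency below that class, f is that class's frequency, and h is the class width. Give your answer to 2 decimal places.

63.27

N = 70; target position k = 75/100 · 70 = 52.5.
Cumulative frequencies: 21, 27, 44, 70.
Observation 52.5 falls in the class 60 – <70.
L = 60, CF = 44, f = 26, h = 10.
P75 = 60 + ((52.5 − 44)/26)·10 = 60 + 3.26923 = 63.2692.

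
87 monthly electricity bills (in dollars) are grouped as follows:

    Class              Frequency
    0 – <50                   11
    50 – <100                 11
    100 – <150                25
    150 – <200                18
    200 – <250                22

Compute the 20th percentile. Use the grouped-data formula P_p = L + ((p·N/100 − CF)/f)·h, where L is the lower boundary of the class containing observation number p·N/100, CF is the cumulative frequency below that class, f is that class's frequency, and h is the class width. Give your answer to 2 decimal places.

N = 87; target position k = 20/100 · 87 = 17.4.
Cumulative frequencies: 11, 22, 47, 65, 87.
Observation 17.4 falls in the class 50 – <100.
L = 50, CF = 11, f = 11, h = 50.
P20 = 50 + ((17.4 − 11)/11)·50 = 50 + 29.0909 = 79.0909.

79.09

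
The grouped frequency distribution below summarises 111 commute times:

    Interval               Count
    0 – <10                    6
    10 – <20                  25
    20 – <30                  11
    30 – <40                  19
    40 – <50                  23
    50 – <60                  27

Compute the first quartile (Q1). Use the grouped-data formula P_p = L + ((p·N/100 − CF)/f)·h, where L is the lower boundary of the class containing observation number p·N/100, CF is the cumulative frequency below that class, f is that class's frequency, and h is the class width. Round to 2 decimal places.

N = 111; target position k = 25/100 · 111 = 27.75.
Cumulative frequencies: 6, 31, 42, 61, 84, 111.
Observation 27.75 falls in the class 10 – <20.
L = 10, CF = 6, f = 25, h = 10.
P25 = 10 + ((27.75 − 6)/25)·10 = 10 + 8.7 = 18.7.

18.70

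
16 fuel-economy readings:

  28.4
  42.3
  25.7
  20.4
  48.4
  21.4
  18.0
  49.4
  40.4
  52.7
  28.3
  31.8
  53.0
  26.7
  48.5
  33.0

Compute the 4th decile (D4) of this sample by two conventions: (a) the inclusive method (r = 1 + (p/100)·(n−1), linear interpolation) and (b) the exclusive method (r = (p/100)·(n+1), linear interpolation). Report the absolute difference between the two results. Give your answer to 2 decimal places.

Sorted: 18.0, 20.4, 21.4, 25.7, 26.7, 28.3, 28.4, 31.8, 33.0, 40.4, 42.3, 48.4, 48.5, 49.4, 52.7, 53.0.
n = 16.
(a) r = 7 → value at rank 7 = 28.4.
(b) r = 6.8; between ranks 6 (28.3) and 7 (28.4): 28.38.
|28.4 − 28.38| = 0.02.

0.02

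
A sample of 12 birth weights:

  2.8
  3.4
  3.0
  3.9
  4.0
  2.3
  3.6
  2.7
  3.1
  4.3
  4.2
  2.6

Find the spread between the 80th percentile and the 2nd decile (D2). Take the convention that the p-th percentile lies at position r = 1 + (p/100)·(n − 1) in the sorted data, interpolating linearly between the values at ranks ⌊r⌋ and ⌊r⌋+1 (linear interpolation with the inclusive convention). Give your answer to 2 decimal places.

Sorted: 2.3, 2.6, 2.7, 2.8, 3.0, 3.1, 3.4, 3.6, 3.9, 4.0, 4.2, 4.3.
n = 12.
P20: r = 3.2; ranks 3–4 are 2.7, 2.8; interpolating gives 2.72.
P80: r = 9.8; ranks 9–10 are 3.9, 4.0; interpolating gives 3.98.
Difference: 3.98 − 2.72 = 1.26.

1.26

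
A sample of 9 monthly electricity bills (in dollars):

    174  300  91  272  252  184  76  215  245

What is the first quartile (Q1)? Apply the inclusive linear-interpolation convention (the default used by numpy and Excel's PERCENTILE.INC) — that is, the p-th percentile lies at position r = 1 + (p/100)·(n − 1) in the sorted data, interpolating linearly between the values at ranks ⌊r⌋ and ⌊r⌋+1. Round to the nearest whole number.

174

Sorted: 76, 91, 174, 184, 215, 245, 252, 272, 300.
n = 9.
r = 1 + (25/100)·(9 − 1) = 1 + 2 = 3.
r is an integer, so P25 is the value at rank 3: 174.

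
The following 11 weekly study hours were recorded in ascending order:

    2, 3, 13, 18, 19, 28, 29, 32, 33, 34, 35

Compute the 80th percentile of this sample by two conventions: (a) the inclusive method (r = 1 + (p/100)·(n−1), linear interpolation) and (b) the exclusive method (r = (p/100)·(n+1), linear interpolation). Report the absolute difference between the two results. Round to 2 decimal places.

n = 11.
(a) r = 9 → value at rank 9 = 33.
(b) r = 9.6; between ranks 9 (33) and 10 (34): 33.6.
|33 − 33.6| = 0.6.

0.60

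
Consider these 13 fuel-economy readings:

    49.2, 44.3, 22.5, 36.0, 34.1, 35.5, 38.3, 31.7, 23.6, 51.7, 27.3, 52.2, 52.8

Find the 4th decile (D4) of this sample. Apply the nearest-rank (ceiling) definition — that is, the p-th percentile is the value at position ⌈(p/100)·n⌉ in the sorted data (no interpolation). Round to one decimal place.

35.5

Sorted: 22.5, 23.6, 27.3, 31.7, 34.1, 35.5, 36.0, 38.3, 44.3, 49.2, 51.7, 52.2, 52.8.
n = 13.
Position = ⌈40/100 · 13⌉ = ⌈5.2⌉ = 6.
The value at rank 6 is 35.5.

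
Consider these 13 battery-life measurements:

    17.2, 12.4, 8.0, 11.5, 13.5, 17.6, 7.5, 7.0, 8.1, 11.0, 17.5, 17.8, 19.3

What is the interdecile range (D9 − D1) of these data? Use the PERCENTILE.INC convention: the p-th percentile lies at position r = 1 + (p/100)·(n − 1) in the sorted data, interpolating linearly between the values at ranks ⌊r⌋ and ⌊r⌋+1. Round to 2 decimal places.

Sorted: 7.0, 7.5, 8.0, 8.1, 11.0, 11.5, 12.4, 13.5, 17.2, 17.5, 17.6, 17.8, 19.3.
n = 13.
P10: r = 2.2; ranks 2–3 are 7.5, 8.0; interpolating gives 7.6.
P90: r = 11.8; ranks 11–12 are 17.6, 17.8; interpolating gives 17.76.
Difference: 17.76 − 7.6 = 10.16.

10.16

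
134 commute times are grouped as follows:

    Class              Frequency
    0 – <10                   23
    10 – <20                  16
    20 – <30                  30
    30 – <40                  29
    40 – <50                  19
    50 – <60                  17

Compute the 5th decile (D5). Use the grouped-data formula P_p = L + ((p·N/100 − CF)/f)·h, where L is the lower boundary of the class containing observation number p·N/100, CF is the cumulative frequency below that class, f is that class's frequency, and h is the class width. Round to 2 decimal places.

29.33

N = 134; target position k = 50/100 · 134 = 67.
Cumulative frequencies: 23, 39, 69, 98, 117, 134.
Observation 67 falls in the class 20 – <30.
L = 20, CF = 39, f = 30, h = 10.
P50 = 20 + ((67 − 39)/30)·10 = 20 + 9.33333 = 29.3333.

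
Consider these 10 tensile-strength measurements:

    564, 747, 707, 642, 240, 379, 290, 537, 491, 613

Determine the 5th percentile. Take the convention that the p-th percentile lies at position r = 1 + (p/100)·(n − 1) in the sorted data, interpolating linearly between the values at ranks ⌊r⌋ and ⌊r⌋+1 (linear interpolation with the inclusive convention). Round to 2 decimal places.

Sorted: 240, 290, 379, 491, 537, 564, 613, 642, 707, 747.
n = 10.
r = 1 + (5/100)·(10 − 1) = 1 + 0.45 = 1.45.
Rank 1 is 240 and rank 2 is 290.
Interpolate: 240 + 0.45·(290 − 240) = 240 + 0.45·50 = 262.5.

262.50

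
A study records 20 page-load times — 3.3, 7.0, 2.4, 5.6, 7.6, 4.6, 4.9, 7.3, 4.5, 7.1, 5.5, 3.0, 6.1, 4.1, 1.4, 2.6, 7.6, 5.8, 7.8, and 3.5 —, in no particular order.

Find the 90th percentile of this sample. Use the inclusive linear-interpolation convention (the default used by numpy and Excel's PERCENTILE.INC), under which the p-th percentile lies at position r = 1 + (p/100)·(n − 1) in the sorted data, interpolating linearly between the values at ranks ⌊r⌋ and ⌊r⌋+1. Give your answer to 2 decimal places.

7.60

Sorted: 1.4, 2.4, 2.6, 3.0, 3.3, 3.5, 4.1, 4.5, 4.6, 4.9, 5.5, 5.6, 5.8, 6.1, 7.0, 7.1, 7.3, 7.6, 7.6, 7.8.
n = 20.
r = 1 + (90/100)·(20 − 1) = 1 + 17.1 = 18.1.
Rank 18 is 7.6 and rank 19 is 7.6.
Interpolate: 7.6 + 0.1·(7.6 − 7.6) = 7.6 + 0.1·0 = 7.6.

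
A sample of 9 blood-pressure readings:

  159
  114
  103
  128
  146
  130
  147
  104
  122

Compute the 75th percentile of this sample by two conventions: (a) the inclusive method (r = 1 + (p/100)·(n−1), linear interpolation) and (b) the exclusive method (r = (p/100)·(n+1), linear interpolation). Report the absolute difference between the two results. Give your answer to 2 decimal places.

0.50

Sorted: 103, 104, 114, 122, 128, 130, 146, 147, 159.
n = 9.
(a) r = 7 → value at rank 7 = 146.
(b) r = 7.5; between ranks 7 (146) and 8 (147): 146.5.
|146 − 146.5| = 0.5.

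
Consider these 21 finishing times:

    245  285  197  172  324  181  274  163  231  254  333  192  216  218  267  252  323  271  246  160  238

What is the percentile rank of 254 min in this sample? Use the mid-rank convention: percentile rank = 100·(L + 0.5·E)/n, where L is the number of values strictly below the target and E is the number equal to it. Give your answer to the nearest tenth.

64.3

Sorted: 160, 163, 172, 181, 192, 197, 216, 218, 231, 238, 245, 246, 252, 254, 267, 271, 274, 285, 323, 324, 333.
Count below 254: L = 13; count equal: E = 1; n = 21.
Percentile rank = 100·(13 + 0.5·1)/21 = 100·13.5/21 = 64.29.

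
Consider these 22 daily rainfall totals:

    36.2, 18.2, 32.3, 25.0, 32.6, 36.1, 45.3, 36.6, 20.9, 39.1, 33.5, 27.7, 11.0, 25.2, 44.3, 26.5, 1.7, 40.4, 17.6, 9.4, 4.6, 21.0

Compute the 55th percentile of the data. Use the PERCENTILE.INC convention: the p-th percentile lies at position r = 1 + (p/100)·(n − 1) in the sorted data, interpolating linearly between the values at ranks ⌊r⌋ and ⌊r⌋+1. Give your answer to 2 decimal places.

Sorted: 1.7, 4.6, 9.4, 11.0, 17.6, 18.2, 20.9, 21.0, 25.0, 25.2, 26.5, 27.7, 32.3, 32.6, 33.5, 36.1, 36.2, 36.6, 39.1, 40.4, 44.3, 45.3.
n = 22.
r = 1 + (55/100)·(22 − 1) = 1 + 11.55 = 12.55.
Rank 12 is 27.7 and rank 13 is 32.3.
Interpolate: 27.7 + 0.55·(32.3 − 27.7) = 27.7 + 0.55·4.6 = 30.23.

30.23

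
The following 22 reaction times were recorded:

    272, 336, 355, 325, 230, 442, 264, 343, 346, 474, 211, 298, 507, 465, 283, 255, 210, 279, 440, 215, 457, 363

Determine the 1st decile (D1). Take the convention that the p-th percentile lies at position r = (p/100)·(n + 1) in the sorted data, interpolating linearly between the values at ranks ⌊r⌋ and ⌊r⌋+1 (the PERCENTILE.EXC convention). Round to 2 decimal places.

212.20

Sorted: 210, 211, 215, 230, 255, 264, 272, 279, 283, 298, 325, 336, 343, 346, 355, 363, 440, 442, 457, 465, 474, 507.
n = 22.
r = (10/100)·(22 + 1) = 2.3.
Rank 2 is 211 and rank 3 is 215.
Interpolate: 211 + 0.3·(215 − 211) = 211 + 0.3·4 = 212.2.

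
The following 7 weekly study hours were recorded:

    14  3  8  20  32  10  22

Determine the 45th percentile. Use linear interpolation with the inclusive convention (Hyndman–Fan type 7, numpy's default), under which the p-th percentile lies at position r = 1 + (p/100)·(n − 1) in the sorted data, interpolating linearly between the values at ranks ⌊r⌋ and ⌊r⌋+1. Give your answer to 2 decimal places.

12.80

Sorted: 3, 8, 10, 14, 20, 22, 32.
n = 7.
r = 1 + (45/100)·(7 − 1) = 1 + 2.7 = 3.7.
Rank 3 is 10 and rank 4 is 14.
Interpolate: 10 + 0.7·(14 − 10) = 10 + 0.7·4 = 12.8.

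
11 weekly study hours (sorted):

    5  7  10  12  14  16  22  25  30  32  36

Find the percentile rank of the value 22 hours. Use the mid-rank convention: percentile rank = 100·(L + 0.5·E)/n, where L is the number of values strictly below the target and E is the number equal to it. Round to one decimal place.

Count below 22: L = 6; count equal: E = 1; n = 11.
Percentile rank = 100·(6 + 0.5·1)/11 = 100·6.5/11 = 59.09.

59.1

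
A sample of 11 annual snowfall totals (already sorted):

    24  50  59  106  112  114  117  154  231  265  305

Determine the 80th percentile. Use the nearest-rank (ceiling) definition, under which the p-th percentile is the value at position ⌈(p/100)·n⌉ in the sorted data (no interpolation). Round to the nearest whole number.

n = 11.
Position = ⌈80/100 · 11⌉ = ⌈8.8⌉ = 9.
The value at rank 9 is 231.

231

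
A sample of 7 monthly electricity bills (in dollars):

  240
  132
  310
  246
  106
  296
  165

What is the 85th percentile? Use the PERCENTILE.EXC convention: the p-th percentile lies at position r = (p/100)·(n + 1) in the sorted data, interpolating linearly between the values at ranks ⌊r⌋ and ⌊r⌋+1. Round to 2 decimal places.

307.20

Sorted: 106, 132, 165, 240, 246, 296, 310.
n = 7.
r = (85/100)·(7 + 1) = 6.8.
Rank 6 is 296 and rank 7 is 310.
Interpolate: 296 + 0.8·(310 − 296) = 296 + 0.8·14 = 307.2.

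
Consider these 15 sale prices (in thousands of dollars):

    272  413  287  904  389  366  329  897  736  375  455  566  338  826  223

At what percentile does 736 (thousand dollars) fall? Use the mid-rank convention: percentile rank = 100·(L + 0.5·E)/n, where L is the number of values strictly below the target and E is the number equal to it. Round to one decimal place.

76.7

Sorted: 223, 272, 287, 329, 338, 366, 375, 389, 413, 455, 566, 736, 826, 897, 904.
Count below 736: L = 11; count equal: E = 1; n = 15.
Percentile rank = 100·(11 + 0.5·1)/15 = 100·11.5/15 = 76.67.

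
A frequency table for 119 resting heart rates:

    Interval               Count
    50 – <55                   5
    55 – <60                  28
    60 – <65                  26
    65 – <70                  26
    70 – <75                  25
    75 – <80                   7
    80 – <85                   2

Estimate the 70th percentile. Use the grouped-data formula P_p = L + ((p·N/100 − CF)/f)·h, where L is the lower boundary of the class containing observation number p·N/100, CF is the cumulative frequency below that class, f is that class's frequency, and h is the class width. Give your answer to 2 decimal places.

N = 119; target position k = 70/100 · 119 = 83.3.
Cumulative frequencies: 5, 33, 59, 85, 110, 117, 119.
Observation 83.3 falls in the class 65 – <70.
L = 65, CF = 59, f = 26, h = 5.
P70 = 65 + ((83.3 − 59)/26)·5 = 65 + 4.67308 = 69.6731.

69.67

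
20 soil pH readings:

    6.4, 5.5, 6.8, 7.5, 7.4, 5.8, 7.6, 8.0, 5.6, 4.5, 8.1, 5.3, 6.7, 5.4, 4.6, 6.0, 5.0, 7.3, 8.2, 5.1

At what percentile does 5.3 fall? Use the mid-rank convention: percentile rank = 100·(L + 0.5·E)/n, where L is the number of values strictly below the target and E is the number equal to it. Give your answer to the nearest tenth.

Sorted: 4.5, 4.6, 5.0, 5.1, 5.3, 5.4, 5.5, 5.6, 5.8, 6.0, 6.4, 6.7, 6.8, 7.3, 7.4, 7.5, 7.6, 8.0, 8.1, 8.2.
Count below 5.3: L = 4; count equal: E = 1; n = 20.
Percentile rank = 100·(4 + 0.5·1)/20 = 100·4.5/20 = 22.5.

22.5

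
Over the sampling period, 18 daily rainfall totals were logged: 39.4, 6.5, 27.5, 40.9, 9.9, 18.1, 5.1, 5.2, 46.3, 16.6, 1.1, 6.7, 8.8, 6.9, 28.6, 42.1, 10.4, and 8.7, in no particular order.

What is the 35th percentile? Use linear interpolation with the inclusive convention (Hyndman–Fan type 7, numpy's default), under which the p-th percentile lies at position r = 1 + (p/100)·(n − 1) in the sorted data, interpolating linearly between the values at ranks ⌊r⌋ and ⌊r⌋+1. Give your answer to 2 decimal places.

Sorted: 1.1, 5.1, 5.2, 6.5, 6.7, 6.9, 8.7, 8.8, 9.9, 10.4, 16.6, 18.1, 27.5, 28.6, 39.4, 40.9, 42.1, 46.3.
n = 18.
r = 1 + (35/100)·(18 − 1) = 1 + 5.95 = 6.95.
Rank 6 is 6.9 and rank 7 is 8.7.
Interpolate: 6.9 + 0.95·(8.7 − 6.9) = 6.9 + 0.95·1.8 = 8.61.

8.61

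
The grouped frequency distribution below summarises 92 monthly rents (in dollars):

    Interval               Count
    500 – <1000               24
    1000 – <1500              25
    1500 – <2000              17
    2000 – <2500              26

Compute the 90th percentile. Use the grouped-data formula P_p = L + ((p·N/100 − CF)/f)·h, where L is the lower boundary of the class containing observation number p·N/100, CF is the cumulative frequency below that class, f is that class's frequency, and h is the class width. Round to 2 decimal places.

N = 92; target position k = 90/100 · 92 = 82.8.
Cumulative frequencies: 24, 49, 66, 92.
Observation 82.8 falls in the class 2000 – <2500.
L = 2000, CF = 66, f = 26, h = 500.
P90 = 2000 + ((82.8 − 66)/26)·500 = 2000 + 323.077 = 2323.08.

2323.08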